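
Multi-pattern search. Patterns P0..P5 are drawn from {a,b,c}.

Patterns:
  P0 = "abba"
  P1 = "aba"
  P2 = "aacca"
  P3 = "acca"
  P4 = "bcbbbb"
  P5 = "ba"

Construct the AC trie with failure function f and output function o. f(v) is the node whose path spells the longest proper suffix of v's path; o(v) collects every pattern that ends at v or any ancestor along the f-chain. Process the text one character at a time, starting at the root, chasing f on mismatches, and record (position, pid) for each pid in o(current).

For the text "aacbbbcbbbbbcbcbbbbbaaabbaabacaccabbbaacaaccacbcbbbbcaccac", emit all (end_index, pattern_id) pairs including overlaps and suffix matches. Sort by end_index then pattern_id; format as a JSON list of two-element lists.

Build:
Trie nodes:
  n0 'ε': a→1 b→13
  n1 'a': a→6 b→2 c→10
  n2 'ab': a→5 b→3
  n3 'abb': a→4
  n4 'abba': ·  [P0 ends]
  n5 'aba': ·  [P1 ends]
  n6 'aa': c→7
  n7 'aac': c→8
  n8 'aacc': a→9
  n9 'aacca': ·  [P2 ends]
  n10 'ac': c→11
  n11 'acc': a→12
  n12 'acca': ·  [P3 ends]
  n13 'b': a→19 c→14
  n14 'bc': b→15
  n15 'bcb': b→16
  n16 'bcbb': b→17
  n17 'bcbbb': b→18
  n18 'bcbbbb': ·  [P4 ends]
  n19 'ba': ·  [P5 ends]

BFS fail/out derivation:
  fail(1) 'a': from fail(0)=0 chase 'a': 0 ⇒ 0;  out=∅∪out(0)=∅
  fail(13) 'b': from fail(0)=0 chase 'b': 0 ⇒ 0;  out=∅∪out(0)=∅
  fail(2) 'ab': from fail(1)=0 chase 'b': 0 ⇒ 13;  out=∅∪out(13)=∅
  fail(6) 'aa': from fail(1)=0 chase 'a': 0 ⇒ 1;  out=∅∪out(1)=∅
  fail(10) 'ac': from fail(1)=0 chase 'c': 0 ⇒ 0;  out=∅∪out(0)=∅
  fail(14) 'bc': from fail(13)=0 chase 'c': 0 ⇒ 0;  out=∅∪out(0)=∅
  fail(19) 'ba': from fail(13)=0 chase 'a': 0 ⇒ 1;  out={5}∪out(1)={5}
  fail(3) 'abb': from fail(2)=13 chase 'b': 13→0 ⇒ 13;  out=∅∪out(13)=∅
  fail(5) 'aba': from fail(2)=13 chase 'a': 13 ⇒ 19;  out={1}∪out(19)={1,5}
  fail(7) 'aac': from fail(6)=1 chase 'c': 1 ⇒ 10;  out=∅∪out(10)=∅
  fail(11) 'acc': from fail(10)=0 chase 'c': 0 ⇒ 0;  out=∅∪out(0)=∅
  fail(15) 'bcb': from fail(14)=0 chase 'b': 0 ⇒ 13;  out=∅∪out(13)=∅
  fail(4) 'abba': from fail(3)=13 chase 'a': 13 ⇒ 19;  out={0}∪out(19)={0,5}
  fail(8) 'aacc': from fail(7)=10 chase 'c': 10 ⇒ 11;  out=∅∪out(11)=∅
  fail(12) 'acca': from fail(11)=0 chase 'a': 0 ⇒ 1;  out={3}∪out(1)={3}
  fail(16) 'bcbb': from fail(15)=13 chase 'b': 13→0 ⇒ 13;  out=∅∪out(13)=∅
  fail(9) 'aacca': from fail(8)=11 chase 'a': 11 ⇒ 12;  out={2}∪out(12)={2,3}
  fail(17) 'bcbbb': from fail(16)=13 chase 'b': 13→0 ⇒ 13;  out=∅∪out(13)=∅
  fail(18) 'bcbbbb': from fail(17)=13 chase 'b': 13→0 ⇒ 13;  out={4}∪out(13)={4}

Scan:
[0] read 'a'  n0⇒n1
[1] read 'a'  n1⇒n6
[2] read 'c'  n6⇒n7
[3] read 'b'  n7⇒n13 (via fail)
[4] read 'b'  n13⇒n13 (via fail)
[5] read 'b'  n13⇒n13 (via fail)
[6] read 'c'  n13⇒n14
[7] read 'b'  n14⇒n15
[8] read 'b'  n15⇒n16
[9] read 'b'  n16⇒n17
[10] read 'b'  n17⇒n18  → match P4@[5:10]
[11] read 'b'  n18⇒n13 (via fail)
[12] read 'c'  n13⇒n14
[13] read 'b'  n14⇒n15
[14] read 'c'  n15⇒n14 (via fail)
[15] read 'b'  n14⇒n15
[16] read 'b'  n15⇒n16
[17] read 'b'  n16⇒n17
[18] read 'b'  n17⇒n18  → match P4@[13:18]
[19] read 'b'  n18⇒n13 (via fail)
[20] read 'a'  n13⇒n19  → match P5@[19:20]
[21] read 'a'  n19⇒n6 (via fail)
[22] read 'a'  n6⇒n6 (via fail)
[23] read 'b'  n6⇒n2 (via fail)
[24] read 'b'  n2⇒n3
[25] read 'a'  n3⇒n4  → match P0@[22:25],P5@[24:25]
[26] read 'a'  n4⇒n6 (via fail)
[27] read 'b'  n6⇒n2 (via fail)
[28] read 'a'  n2⇒n5  → match P1@[26:28],P5@[27:28]
[29] read 'c'  n5⇒n10 (via fail)
[30] read 'a'  n10⇒n1 (via fail)
[31] read 'c'  n1⇒n10
[32] read 'c'  n10⇒n11
[33] read 'a'  n11⇒n12  → match P3@[30:33]
[34] read 'b'  n12⇒n2 (via fail)
[35] read 'b'  n2⇒n3
[36] read 'b'  n3⇒n13 (via fail)
[37] read 'a'  n13⇒n19  → match P5@[36:37]
[38] read 'a'  n19⇒n6 (via fail)
[39] read 'c'  n6⇒n7
[40] read 'a'  n7⇒n1 (via fail)
[41] read 'a'  n1⇒n6
[42] read 'c'  n6⇒n7
[43] read 'c'  n7⇒n8
[44] read 'a'  n8⇒n9  → match P2@[40:44],P3@[41:44]
[45] read 'c'  n9⇒n10 (via fail)
[46] read 'b'  n10⇒n13 (via fail)
[47] read 'c'  n13⇒n14
[48] read 'b'  n14⇒n15
[49] read 'b'  n15⇒n16
[50] read 'b'  n16⇒n17
[51] read 'b'  n17⇒n18  → match P4@[46:51]
[52] read 'c'  n18⇒n14 (via fail)
[53] read 'a'  n14⇒n1 (via fail)
[54] read 'c'  n1⇒n10
[55] read 'c'  n10⇒n11
[56] read 'a'  n11⇒n12  → match P3@[53:56]
[57] read 'c'  n12⇒n10 (via fail)

Result: [[10,4],[18,4],[20,5],[25,0],[25,5],[28,1],[28,5],[33,3],[37,5],[44,2],[44,3],[51,4],[56,3]]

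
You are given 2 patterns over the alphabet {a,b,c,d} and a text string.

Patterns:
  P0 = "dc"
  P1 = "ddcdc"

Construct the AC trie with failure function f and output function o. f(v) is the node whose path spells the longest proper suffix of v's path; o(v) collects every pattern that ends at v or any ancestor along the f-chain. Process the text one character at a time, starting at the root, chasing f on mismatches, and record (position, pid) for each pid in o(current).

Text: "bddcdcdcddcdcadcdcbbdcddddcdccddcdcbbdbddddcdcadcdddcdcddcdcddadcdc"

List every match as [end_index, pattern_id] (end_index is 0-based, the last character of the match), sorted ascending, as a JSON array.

Construct AC machine:
Trie nodes:
  0='ε' goto d→1
  1='d' goto c→2 d→3
  2='dc' goto ·  ←P0
  3='dd' goto c→4
  4='ddc' goto d→5
  5='ddcd' goto c→6
  6='ddcdc' goto ·  ←P1

BFS fail/out derivation:
  n1('d'): parent n0 fail=0; on 'd' 0 → fail=0;  out ∅∪∅=∅
  n2('dc'): parent n1 fail=0; on 'c' 0 → fail=0;  out {0}∪∅={0}
  n3('dd'): parent n1 fail=0; on 'd' 0 → fail=1;  out ∅∪∅=∅
  n4('ddc'): parent n3 fail=1; on 'c' 1 → fail=2;  out ∅∪{0}={0}
  n5('ddcd'): parent n4 fail=2; on 'd' 2→0 → fail=1;  out ∅∪∅=∅
  n6('ddcdc'): parent n5 fail=1; on 'c' 1 → fail=2;  out {1}∪{0}={0,1}

Text stream:
[0] read 'b'  n0⇒n0
[1] read 'd'  n0⇒n1
[2] read 'd'  n1⇒n3
[3] read 'c'  n3⇒n4  emit P0@[2:3]
[4] read 'd'  n4⇒n5
[5] read 'c'  n5⇒n6  emit P0@[4:5],P1@[1:5]
[6] read 'd'  n6⇒n1 (fail-walked)
[7] read 'c'  n1⇒n2  emit P0@[6:7]
[8] read 'd'  n2⇒n1 (fail-walked)
[9] read 'd'  n1⇒n3
[10] read 'c'  n3⇒n4  emit P0@[9:10]
[11] read 'd'  n4⇒n5
[12] read 'c'  n5⇒n6  emit P0@[11:12],P1@[8:12]
[13] read 'a'  n6⇒n0 (fail-walked)
[14] read 'd'  n0⇒n1
[15] read 'c'  n1⇒n2  emit P0@[14:15]
[16] read 'd'  n2⇒n1 (fail-walked)
[17] read 'c'  n1⇒n2  emit P0@[16:17]
[18] read 'b'  n2⇒n0 (fail-walked)
[19] read 'b'  n0⇒n0
[20] read 'd'  n0⇒n1
[21] read 'c'  n1⇒n2  emit P0@[20:21]
[22] read 'd'  n2⇒n1 (fail-walked)
[23] read 'd'  n1⇒n3
[24] read 'd'  n3⇒n3 (fail-walked)
[25] read 'd'  n3⇒n3 (fail-walked)
[26] read 'c'  n3⇒n4  emit P0@[25:26]
[27] read 'd'  n4⇒n5
[28] read 'c'  n5⇒n6  emit P0@[27:28],P1@[24:28]
[29] read 'c'  n6⇒n0 (fail-walked)
[30] read 'd'  n0⇒n1
[31] read 'd'  n1⇒n3
[32] read 'c'  n3⇒n4  emit P0@[31:32]
[33] read 'd'  n4⇒n5
[34] read 'c'  n5⇒n6  emit P0@[33:34],P1@[30:34]
[35] read 'b'  n6⇒n0 (fail-walked)
[36] read 'b'  n0⇒n0
[37] read 'd'  n0⇒n1
[38] read 'b'  n1⇒n0 (fail-walked)
[39] read 'd'  n0⇒n1
[40] read 'd'  n1⇒n3
[41] read 'd'  n3⇒n3 (fail-walked)
[42] read 'd'  n3⇒n3 (fail-walked)
[43] read 'c'  n3⇒n4  emit P0@[42:43]
[44] read 'd'  n4⇒n5
[45] read 'c'  n5⇒n6  emit P0@[44:45],P1@[41:45]
[46] read 'a'  n6⇒n0 (fail-walked)
[47] read 'd'  n0⇒n1
[48] read 'c'  n1⇒n2  emit P0@[47:48]
[49] read 'd'  n2⇒n1 (fail-walked)
[50] read 'd'  n1⇒n3
[51] read 'd'  n3⇒n3 (fail-walked)
[52] read 'c'  n3⇒n4  emit P0@[51:52]
[53] read 'd'  n4⇒n5
[54] read 'c'  n5⇒n6  emit P0@[53:54],P1@[50:54]
[55] read 'd'  n6⇒n1 (fail-walked)
[56] read 'd'  n1⇒n3
[57] read 'c'  n3⇒n4  emit P0@[56:57]
[58] read 'd'  n4⇒n5
[59] read 'c'  n5⇒n6  emit P0@[58:59],P1@[55:59]
[60] read 'd'  n6⇒n1 (fail-walked)
[61] read 'd'  n1⇒n3
[62] read 'a'  n3⇒n0 (fail-walked)
[63] read 'd'  n0⇒n1
[64] read 'c'  n1⇒n2  emit P0@[63:64]
[65] read 'd'  n2⇒n1 (fail-walked)
[66] read 'c'  n1⇒n2  emit P0@[65:66]

Matches: [[3,0],[5,0],[5,1],[7,0],[10,0],[12,0],[12,1],[15,0],[17,0],[21,0],[26,0],[28,0],[28,1],[32,0],[34,0],[34,1],[43,0],[45,0],[45,1],[48,0],[52,0],[54,0],[54,1],[57,0],[59,0],[59,1],[64,0],[66,0]]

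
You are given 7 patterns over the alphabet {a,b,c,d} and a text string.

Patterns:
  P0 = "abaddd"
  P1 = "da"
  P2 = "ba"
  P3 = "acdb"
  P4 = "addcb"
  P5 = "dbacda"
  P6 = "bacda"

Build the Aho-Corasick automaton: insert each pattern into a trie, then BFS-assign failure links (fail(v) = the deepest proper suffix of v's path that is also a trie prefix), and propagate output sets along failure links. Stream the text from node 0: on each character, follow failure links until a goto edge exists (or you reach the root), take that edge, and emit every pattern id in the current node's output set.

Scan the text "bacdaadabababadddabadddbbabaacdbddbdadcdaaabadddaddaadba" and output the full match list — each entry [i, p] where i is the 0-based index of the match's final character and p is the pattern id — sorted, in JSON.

Build automaton:
Trie nodes:
  0='ε' goto a→1 b→9 d→7
  1='a' goto b→2 c→11 d→14
  2='ab' goto a→3
  3='aba' goto d→4
  4='abad' goto d→5
  5='abadd' goto d→6
  6='abaddd' goto ·  [P0 ends]
  7='d' goto a→8 b→18
  8='da' goto ·  [P1 ends]
  9='b' goto a→10
  10='ba' goto c→23  [P2 ends]
  11='ac' goto d→12
  12='acd' goto b→13
  13='acdb' goto ·  [P3 ends]
  14='ad' goto d→15
  15='add' goto c→16
  16='addc' goto b→17
  17='addcb' goto ·  [P4 ends]
  18='db' goto a→19
  19='dba' goto c→20
  20='dbac' goto d→21
  21='dbacd' goto a→22
  22='dbacda' goto ·  [P5 ends]
  23='bac' goto d→24
  24='bacd' goto a→25
  25='bacda' goto ·  [P6 ends]

BFS fail/out derivation:
  n1('a'): parent n0 fail=0; on 'a' 0 → fail=0;  out ∅∪∅=∅
  n7('d'): parent n0 fail=0; on 'd' 0 → fail=0;  out ∅∪∅=∅
  n9('b'): parent n0 fail=0; on 'b' 0 → fail=0;  out ∅∪∅=∅
  n2('ab'): parent n1 fail=0; on 'b' 0 → fail=9;  out ∅∪∅=∅
  n8('da'): parent n7 fail=0; on 'a' 0 → fail=1;  out {1}∪∅={1}
  n10('ba'): parent n9 fail=0; on 'a' 0 → fail=1;  out {2}∪∅={2}
  n11('ac'): parent n1 fail=0; on 'c' 0 → fail=0;  out ∅∪∅=∅
  n14('ad'): parent n1 fail=0; on 'd' 0 → fail=7;  out ∅∪∅=∅
  n18('db'): parent n7 fail=0; on 'b' 0 → fail=9;  out ∅∪∅=∅
  n3('aba'): parent n2 fail=9; on 'a' 9 → fail=10;  out ∅∪{2}={2}
  n12('acd'): parent n11 fail=0; on 'd' 0 → fail=7;  out ∅∪∅=∅
  n15('add'): parent n14 fail=7; on 'd' 7→0 → fail=7;  out ∅∪∅=∅
  n19('dba'): parent n18 fail=9; on 'a' 9 → fail=10;  out ∅∪{2}={2}
  n23('bac'): parent n10 fail=1; on 'c' 1 → fail=11;  out ∅∪∅=∅
  n4('abad'): parent n3 fail=10; on 'd' 10→1 → fail=14;  out ∅∪∅=∅
  n13('acdb'): parent n12 fail=7; on 'b' 7 → fail=18;  out {3}∪∅={3}
  n16('addc'): parent n15 fail=7; on 'c' 7→0 → fail=0;  out ∅∪∅=∅
  n20('dbac'): parent n19 fail=10; on 'c' 10 → fail=23;  out ∅∪∅=∅
  n24('bacd'): parent n23 fail=11; on 'd' 11 → fail=12;  out ∅∪∅=∅
  n5('abadd'): parent n4 fail=14; on 'd' 14 → fail=15;  out ∅∪∅=∅
  n17('addcb'): parent n16 fail=0; on 'b' 0 → fail=9;  out {4}∪∅={4}
  n21('dbacd'): parent n20 fail=23; on 'd' 23 → fail=24;  out ∅∪∅=∅
  n25('bacda'): parent n24 fail=12; on 'a' 12→7 → fail=8;  out {6}∪{1}={1,6}
  n6('abaddd'): parent n5 fail=15; on 'd' 15→7→0 → fail=7;  out {0}∪∅={0}
  n22('dbacda'): parent n21 fail=24; on 'a' 24 → fail=25;  out {5}∪{1,6}={1,5,6}

Scan:
[0] read 'b'  n0⇒n9
[1] read 'a'  n9⇒n10  emit P2@[0:1]
[2] read 'c'  n10⇒n23
[3] read 'd'  n23⇒n24
[4] read 'a'  n24⇒n25  emit P1@[3:4],P6@[0:4]
[5] read 'a'  n25⇒n1 ·f
[6] read 'd'  n1⇒n14
[7] read 'a'  n14⇒n8 ·f  emit P1@[6:7]
[8] read 'b'  n8⇒n2 ·f
[9] read 'a'  n2⇒n3  emit P2@[8:9]
[10] read 'b'  n3⇒n2 ·f
[11] read 'a'  n2⇒n3  emit P2@[10:11]
[12] read 'b'  n3⇒n2 ·f
[13] read 'a'  n2⇒n3  emit P2@[12:13]
[14] read 'd'  n3⇒n4
[15] read 'd'  n4⇒n5
[16] read 'd'  n5⇒n6  emit P0@[11:16]
[17] read 'a'  n6⇒n8 ·f  emit P1@[16:17]
[18] read 'b'  n8⇒n2 ·f
[19] read 'a'  n2⇒n3  emit P2@[18:19]
[20] read 'd'  n3⇒n4
[21] read 'd'  n4⇒n5
[22] read 'd'  n5⇒n6  emit P0@[17:22]
[23] read 'b'  n6⇒n18 ·f
[24] read 'b'  n18⇒n9 ·f
[25] read 'a'  n9⇒n10  emit P2@[24:25]
[26] read 'b'  n10⇒n2 ·f
[27] read 'a'  n2⇒n3  emit P2@[26:27]
[28] read 'a'  n3⇒n1 ·f
[29] read 'c'  n1⇒n11
[30] read 'd'  n11⇒n12
[31] read 'b'  n12⇒n13  emit P3@[28:31]
[32] read 'd'  n13⇒n7 ·f
[33] read 'd'  n7⇒n7 ·f
[34] read 'b'  n7⇒n18
[35] read 'd'  n18⇒n7 ·f
[36] read 'a'  n7⇒n8  emit P1@[35:36]
[37] read 'd'  n8⇒n14 ·f
[38] read 'c'  n14⇒n0 ·f
[39] read 'd'  n0⇒n7
[40] read 'a'  n7⇒n8  emit P1@[39:40]
[41] read 'a'  n8⇒n1 ·f
[42] read 'a'  n1⇒n1 ·f
[43] read 'b'  n1⇒n2
[44] read 'a'  n2⇒n3  emit P2@[43:44]
[45] read 'd'  n3⇒n4
[46] read 'd'  n4⇒n5
[47] read 'd'  n5⇒n6  emit P0@[42:47]
[48] read 'a'  n6⇒n8 ·f  emit P1@[47:48]
[49] read 'd'  n8⇒n14 ·f
[50] read 'd'  n14⇒n15
[51] read 'a'  n15⇒n8 ·f  emit P1@[50:51]
[52] read 'a'  n8⇒n1 ·f
[53] read 'd'  n1⇒n14
[54] read 'b'  n14⇒n18 ·f
[55] read 'a'  n18⇒n19  emit P2@[54:55]

Result: [[1,2],[4,1],[4,6],[7,1],[9,2],[11,2],[13,2],[16,0],[17,1],[19,2],[22,0],[25,2],[27,2],[31,3],[36,1],[40,1],[44,2],[47,0],[48,1],[51,1],[55,2]]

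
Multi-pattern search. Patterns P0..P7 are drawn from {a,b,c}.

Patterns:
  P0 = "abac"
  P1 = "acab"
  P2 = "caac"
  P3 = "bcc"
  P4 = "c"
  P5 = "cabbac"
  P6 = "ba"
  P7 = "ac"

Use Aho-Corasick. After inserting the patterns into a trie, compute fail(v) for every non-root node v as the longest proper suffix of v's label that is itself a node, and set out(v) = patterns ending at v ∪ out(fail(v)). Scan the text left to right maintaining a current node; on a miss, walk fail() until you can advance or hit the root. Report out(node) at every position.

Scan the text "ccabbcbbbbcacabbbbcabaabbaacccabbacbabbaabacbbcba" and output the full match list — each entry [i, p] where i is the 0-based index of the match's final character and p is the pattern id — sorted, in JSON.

Build:
Trie (insert patterns):
  0='ε' goto a→1 b→12 c→8
  1='a' goto b→2 c→5
  2='ab' goto a→3
  3='aba' goto c→4
  4='abac' goto ·  ←P0
  5='ac' goto a→6  ←P7
  6='aca' goto b→7
  7='acab' goto ·  ←P1
  8='c' goto a→9  ←P4
  9='ca' goto a→10 b→15
  10='caa' goto c→11
  11='caac' goto ·  ←P2
  12='b' goto a→19 c→13
  13='bc' goto c→14
  14='bcc' goto ·  ←P3
  15='cab' goto b→16
  16='cabb' goto a→17
  17='cabba' goto c→18
  18='cabbac' goto ·  ←P5
  19='ba' goto ·  ←P6

BFS fail/out derivation:
  fail(1) 'a': from fail(0)=0 chase 'a': 0 ⇒ 0;  out=∅∪out(0)=∅
  fail(8) 'c': from fail(0)=0 chase 'c': 0 ⇒ 0;  out={4}∪out(0)={4}
  fail(12) 'b': from fail(0)=0 chase 'b': 0 ⇒ 0;  out=∅∪out(0)=∅
  fail(2) 'ab': from fail(1)=0 chase 'b': 0 ⇒ 12;  out=∅∪out(12)=∅
  fail(5) 'ac': from fail(1)=0 chase 'c': 0 ⇒ 8;  out={7}∪out(8)={4,7}
  fail(9) 'ca': from fail(8)=0 chase 'a': 0 ⇒ 1;  out=∅∪out(1)=∅
  fail(13) 'bc': from fail(12)=0 chase 'c': 0 ⇒ 8;  out=∅∪out(8)={4}
  fail(19) 'ba': from fail(12)=0 chase 'a': 0 ⇒ 1;  out={6}∪out(1)={6}
  fail(3) 'aba': from fail(2)=12 chase 'a': 12 ⇒ 19;  out=∅∪out(19)={6}
  fail(6) 'aca': from fail(5)=8 chase 'a': 8 ⇒ 9;  out=∅∪out(9)=∅
  fail(10) 'caa': from fail(9)=1 chase 'a': 1→0 ⇒ 1;  out=∅∪out(1)=∅
  fail(14) 'bcc': from fail(13)=8 chase 'c': 8→0 ⇒ 8;  out={3}∪out(8)={3,4}
  fail(15) 'cab': from fail(9)=1 chase 'b': 1 ⇒ 2;  out=∅∪out(2)=∅
  fail(4) 'abac': from fail(3)=19 chase 'c': 19→1 ⇒ 5;  out={0}∪out(5)={0,4,7}
  fail(7) 'acab': from fail(6)=9 chase 'b': 9 ⇒ 15;  out={1}∪out(15)={1}
  fail(11) 'caac': from fail(10)=1 chase 'c': 1 ⇒ 5;  out={2}∪out(5)={2,4,7}
  fail(16) 'cabb': from fail(15)=2 chase 'b': 2→12→0 ⇒ 12;  out=∅∪out(12)=∅
  fail(17) 'cabba': from fail(16)=12 chase 'a': 12 ⇒ 19;  out=∅∪out(19)={6}
  fail(18) 'cabbac': from fail(17)=19 chase 'c': 19→1 ⇒ 5;  out={5}∪out(5)={4,5,7}

Text stream:
pos 0 'c': at 8  → match P4@[0:0]
pos 1 'c': at 8 ·f  → match P4@[1:1]
pos 2 'a': at 9
pos 3 'b': at 15
pos 4 'b': at 16
pos 5 'c': at 13 ·f  → match P4@[5:5]
pos 6 'b': at 12 ·f
pos 7 'b': at 12 ·f
pos 8 'b': at 12 ·f
pos 9 'b': at 12 ·f
pos 10 'c': at 13  → match P4@[10:10]
pos 11 'a': at 9 ·f
pos 12 'c': at 5 ·f  → match P4@[12:12],P7@[11:12]
pos 13 'a': at 6
pos 14 'b': at 7  → match P1@[11:14]
pos 15 'b': at 16 ·f
pos 16 'b': at 12 ·f
pos 17 'b': at 12 ·f
pos 18 'c': at 13  → match P4@[18:18]
pos 19 'a': at 9 ·f
pos 20 'b': at 15
pos 21 'a': at 3 ·f  → match P6@[20:21]
pos 22 'a': at 1 ·f
pos 23 'b': at 2
pos 24 'b': at 12 ·f
pos 25 'a': at 19  → match P6@[24:25]
pos 26 'a': at 1 ·f
pos 27 'c': at 5  → match P4@[27:27],P7@[26:27]
pos 28 'c': at 8 ·f  → match P4@[28:28]
pos 29 'c': at 8 ·f  → match P4@[29:29]
pos 30 'a': at 9
pos 31 'b': at 15
pos 32 'b': at 16
pos 33 'a': at 17  → match P6@[32:33]
pos 34 'c': at 18  → match P4@[34:34],P5@[29:34],P7@[33:34]
pos 35 'b': at 12 ·f
pos 36 'a': at 19  → match P6@[35:36]
pos 37 'b': at 2 ·f
pos 38 'b': at 12 ·f
pos 39 'a': at 19  → match P6@[38:39]
pos 40 'a': at 1 ·f
pos 41 'b': at 2
pos 42 'a': at 3  → match P6@[41:42]
pos 43 'c': at 4  → match P0@[40:43],P4@[43:43],P7@[42:43]
pos 44 'b': at 12 ·f
pos 45 'b': at 12 ·f
pos 46 'c': at 13  → match P4@[46:46]
pos 47 'b': at 12 ·f
pos 48 'a': at 19  → match P6@[47:48]

Result: [[0,4],[1,4],[5,4],[10,4],[12,4],[12,7],[14,1],[18,4],[21,6],[25,6],[27,4],[27,7],[28,4],[29,4],[33,6],[34,4],[34,5],[34,7],[36,6],[39,6],[42,6],[43,0],[43,4],[43,7],[46,4],[48,6]]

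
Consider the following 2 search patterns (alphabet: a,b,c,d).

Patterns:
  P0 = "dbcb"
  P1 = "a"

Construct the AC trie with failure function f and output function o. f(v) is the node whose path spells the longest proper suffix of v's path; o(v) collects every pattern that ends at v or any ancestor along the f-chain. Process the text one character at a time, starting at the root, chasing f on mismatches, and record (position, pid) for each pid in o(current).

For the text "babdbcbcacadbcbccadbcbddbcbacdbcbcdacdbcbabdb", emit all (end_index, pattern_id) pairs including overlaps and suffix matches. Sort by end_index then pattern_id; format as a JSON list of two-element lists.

Build automaton:
Trie (insert patterns):
  n0 'ε': a→5 d→1
  n1 'd': b→2
  n2 'db': c→3
  n3 'dbc': b→4
  n4 'dbcb': ·  ←P0
  n5 'a': ·  ←P1

BFS fail/out derivation:
  fail(1) 'd': from fail(0)=0 chase 'd': 0 ⇒ 0;  out=∅∪out(0)=∅
  fail(5) 'a': from fail(0)=0 chase 'a': 0 ⇒ 0;  out={1}∪out(0)={1}
  fail(2) 'db': from fail(1)=0 chase 'b': 0 ⇒ 0;  out=∅∪out(0)=∅
  fail(3) 'dbc': from fail(2)=0 chase 'c': 0 ⇒ 0;  out=∅∪out(0)=∅
  fail(4) 'dbcb': from fail(3)=0 chase 'b': 0 ⇒ 0;  out={0}∪out(0)={0}

Scan:
i=0 'b': node 0→0
i=1 'a': node 0→5  emit P1@[1:1]
i=2 'b': node 5→0 (via fail)
i=3 'd': node 0→1
i=4 'b': node 1→2
i=5 'c': node 2→3
i=6 'b': node 3→4  emit P0@[3:6]
i=7 'c': node 4→0 (via fail)
i=8 'a': node 0→5  emit P1@[8:8]
i=9 'c': node 5→0 (via fail)
i=10 'a': node 0→5  emit P1@[10:10]
i=11 'd': node 5→1 (via fail)
i=12 'b': node 1→2
i=13 'c': node 2→3
i=14 'b': node 3→4  emit P0@[11:14]
i=15 'c': node 4→0 (via fail)
i=16 'c': node 0→0
i=17 'a': node 0→5  emit P1@[17:17]
i=18 'd': node 5→1 (via fail)
i=19 'b': node 1→2
i=20 'c': node 2→3
i=21 'b': node 3→4  emit P0@[18:21]
i=22 'd': node 4→1 (via fail)
i=23 'd': node 1→1 (via fail)
i=24 'b': node 1→2
i=25 'c': node 2→3
i=26 'b': node 3→4  emit P0@[23:26]
i=27 'a': node 4→5 (via fail)  emit P1@[27:27]
i=28 'c': node 5→0 (via fail)
i=29 'd': node 0→1
i=30 'b': node 1→2
i=31 'c': node 2→3
i=32 'b': node 3→4  emit P0@[29:32]
i=33 'c': node 4→0 (via fail)
i=34 'd': node 0→1
i=35 'a': node 1→5 (via fail)  emit P1@[35:35]
i=36 'c': node 5→0 (via fail)
i=37 'd': node 0→1
i=38 'b': node 1→2
i=39 'c': node 2→3
i=40 'b': node 3→4  emit P0@[37:40]
i=41 'a': node 4→5 (via fail)  emit P1@[41:41]
i=42 'b': node 5→0 (via fail)
i=43 'd': node 0→1
i=44 'b': node 1→2

Matches: [[1,1],[6,0],[8,1],[10,1],[14,0],[17,1],[21,0],[26,0],[27,1],[32,0],[35,1],[40,0],[41,1]]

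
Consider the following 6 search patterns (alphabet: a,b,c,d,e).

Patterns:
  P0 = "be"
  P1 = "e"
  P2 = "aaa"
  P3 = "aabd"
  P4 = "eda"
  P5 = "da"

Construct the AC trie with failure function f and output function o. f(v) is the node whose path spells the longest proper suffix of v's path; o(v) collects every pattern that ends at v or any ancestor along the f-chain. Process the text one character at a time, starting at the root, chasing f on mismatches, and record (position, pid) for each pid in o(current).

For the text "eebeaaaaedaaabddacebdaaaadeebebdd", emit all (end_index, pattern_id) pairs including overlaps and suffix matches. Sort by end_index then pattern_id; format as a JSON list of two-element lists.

Build:
Trie (insert patterns):
  n0 'ε': a→4 b→1 d→11 e→3
  n1 'b': e→2
  n2 'be': ·  [P0 ends]
  n3 'e': d→9  [P1 ends]
  n4 'a': a→5
  n5 'aa': a→6 b→7
  n6 'aaa': ·  [P2 ends]
  n7 'aab': d→8
  n8 'aabd': ·  [P3 ends]
  n9 'ed': a→10
  n10 'eda': ·  [P4 ends]
  n11 'd': a→12
  n12 'da': ·  [P5 ends]

BFS fail/out derivation:
  n1('b'): parent n0 fail=0; on 'b' 0 → fail=0;  out ∅∪∅=∅
  n3('e'): parent n0 fail=0; on 'e' 0 → fail=0;  out {1}∪∅={1}
  n4('a'): parent n0 fail=0; on 'a' 0 → fail=0;  out ∅∪∅=∅
  n11('d'): parent n0 fail=0; on 'd' 0 → fail=0;  out ∅∪∅=∅
  n2('be'): parent n1 fail=0; on 'e' 0 → fail=3;  out {0}∪{1}={0,1}
  n5('aa'): parent n4 fail=0; on 'a' 0 → fail=4;  out ∅∪∅=∅
  n9('ed'): parent n3 fail=0; on 'd' 0 → fail=11;  out ∅∪∅=∅
  n12('da'): parent n11 fail=0; on 'a' 0 → fail=4;  out {5}∪∅={5}
  n6('aaa'): parent n5 fail=4; on 'a' 4 → fail=5;  out {2}∪∅={2}
  n7('aab'): parent n5 fail=4; on 'b' 4→0 → fail=1;  out ∅∪∅=∅
  n10('eda'): parent n9 fail=11; on 'a' 11 → fail=12;  out {4}∪{5}={4,5}
  n8('aabd'): parent n7 fail=1; on 'd' 1→0 → fail=11;  out {3}∪∅={3}

Run:
[0] read 'e'  n0⇒n3  ** P1@[0:0]
[1] read 'e'  n3⇒n3 ·f  ** P1@[1:1]
[2] read 'b'  n3⇒n1 ·f
[3] read 'e'  n1⇒n2  ** P0@[2:3],P1@[3:3]
[4] read 'a'  n2⇒n4 ·f
[5] read 'a'  n4⇒n5
[6] read 'a'  n5⇒n6  ** P2@[4:6]
[7] read 'a'  n6⇒n6 ·f  ** P2@[5:7]
[8] read 'e'  n6⇒n3 ·f  ** P1@[8:8]
[9] read 'd'  n3⇒n9
[10] read 'a'  n9⇒n10  ** P4@[8:10],P5@[9:10]
[11] read 'a'  n10⇒n5 ·f
[12] read 'a'  n5⇒n6  ** P2@[10:12]
[13] read 'b'  n6⇒n7 ·f
[14] read 'd'  n7⇒n8  ** P3@[11:14]
[15] read 'd'  n8⇒n11 ·f
[16] read 'a'  n11⇒n12  ** P5@[15:16]
[17] read 'c'  n12⇒n0 ·f
[18] read 'e'  n0⇒n3  ** P1@[18:18]
[19] read 'b'  n3⇒n1 ·f
[20] read 'd'  n1⇒n11 ·f
[21] read 'a'  n11⇒n12  ** P5@[20:21]
[22] read 'a'  n12⇒n5 ·f
[23] read 'a'  n5⇒n6  ** P2@[21:23]
[24] read 'a'  n6⇒n6 ·f  ** P2@[22:24]
[25] read 'd'  n6⇒n11 ·f
[26] read 'e'  n11⇒n3 ·f  ** P1@[26:26]
[27] read 'e'  n3⇒n3 ·f  ** P1@[27:27]
[28] read 'b'  n3⇒n1 ·f
[29] read 'e'  n1⇒n2  ** P0@[28:29],P1@[29:29]
[30] read 'b'  n2⇒n1 ·f
[31] read 'd'  n1⇒n11 ·f
[32] read 'd'  n11⇒n11 ·f

Matches: [[0,1],[1,1],[3,0],[3,1],[6,2],[7,2],[8,1],[10,4],[10,5],[12,2],[14,3],[16,5],[18,1],[21,5],[23,2],[24,2],[26,1],[27,1],[29,0],[29,1]]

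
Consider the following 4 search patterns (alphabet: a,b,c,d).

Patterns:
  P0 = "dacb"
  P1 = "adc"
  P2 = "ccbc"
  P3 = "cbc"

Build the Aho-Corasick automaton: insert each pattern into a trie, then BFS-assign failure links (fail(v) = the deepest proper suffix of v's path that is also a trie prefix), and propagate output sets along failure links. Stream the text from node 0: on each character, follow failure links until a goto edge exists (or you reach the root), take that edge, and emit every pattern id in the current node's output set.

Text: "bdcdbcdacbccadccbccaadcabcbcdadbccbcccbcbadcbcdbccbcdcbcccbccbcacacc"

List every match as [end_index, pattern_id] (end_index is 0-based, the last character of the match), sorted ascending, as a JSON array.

Build:
Trie nodes:
  0='ε' goto a→5 c→8 d→1
  1='d' goto a→2
  2='da' goto c→3
  3='dac' goto b→4
  4='dacb' goto ·  ←P0
  5='a' goto d→6
  6='ad' goto c→7
  7='adc' goto ·  ←P1
  8='c' goto b→12 c→9
  9='cc' goto b→10
  10='ccb' goto c→11
  11='ccbc' goto ·  ←P2
  12='cb' goto c→13
  13='cbc' goto ·  ←P3

BFS fail/out derivation:
  n1('d'): parent n0 fail=0; on 'd' 0 → fail=0;  out ∅∪∅=∅
  n5('a'): parent n0 fail=0; on 'a' 0 → fail=0;  out ∅∪∅=∅
  n8('c'): parent n0 fail=0; on 'c' 0 → fail=0;  out ∅∪∅=∅
  n2('da'): parent n1 fail=0; on 'a' 0 → fail=5;  out ∅∪∅=∅
  n6('ad'): parent n5 fail=0; on 'd' 0 → fail=1;  out ∅∪∅=∅
  n9('cc'): parent n8 fail=0; on 'c' 0 → fail=8;  out ∅∪∅=∅
  n12('cb'): parent n8 fail=0; on 'b' 0 → fail=0;  out ∅∪∅=∅
  n3('dac'): parent n2 fail=5; on 'c' 5→0 → fail=8;  out ∅∪∅=∅
  n7('adc'): parent n6 fail=1; on 'c' 1→0 → fail=8;  out {1}∪∅={1}
  n10('ccb'): parent n9 fail=8; on 'b' 8 → fail=12;  out ∅∪∅=∅
  n13('cbc'): parent n12 fail=0; on 'c' 0 → fail=8;  out {3}∪∅={3}
  n4('dacb'): parent n3 fail=8; on 'b' 8 → fail=12;  out {0}∪∅={0}
  n11('ccbc'): parent n10 fail=12; on 'c' 12 → fail=13;  out {2}∪{3}={2,3}

Run:
i=0 'b': node 0→0
i=1 'd': node 0→1
i=2 'c': node 1→8 (via fail)
i=3 'd': node 8→1 (via fail)
i=4 'b': node 1→0 (via fail)
i=5 'c': node 0→8
i=6 'd': node 8→1 (via fail)
i=7 'a': node 1→2
i=8 'c': node 2→3
i=9 'b': node 3→4  emit P0@[6:9]
i=10 'c': node 4→13 (via fail)  emit P3@[8:10]
i=11 'c': node 13→9 (via fail)
i=12 'a': node 9→5 (via fail)
i=13 'd': node 5→6
i=14 'c': node 6→7  emit P1@[12:14]
i=15 'c': node 7→9 (via fail)
i=16 'b': node 9→10
i=17 'c': node 10→11  emit P2@[14:17],P3@[15:17]
i=18 'c': node 11→9 (via fail)
i=19 'a': node 9→5 (via fail)
i=20 'a': node 5→5 (via fail)
i=21 'd': node 5→6
i=22 'c': node 6→7  emit P1@[20:22]
i=23 'a': node 7→5 (via fail)
i=24 'b': node 5→0 (via fail)
i=25 'c': node 0→8
i=26 'b': node 8→12
i=27 'c': node 12→13  emit P3@[25:27]
i=28 'd': node 13→1 (via fail)
i=29 'a': node 1→2
i=30 'd': node 2→6 (via fail)
i=31 'b': node 6→0 (via fail)
i=32 'c': node 0→8
i=33 'c': node 8→9
i=34 'b': node 9→10
i=35 'c': node 10→11  emit P2@[32:35],P3@[33:35]
i=36 'c': node 11→9 (via fail)
i=37 'c': node 9→9 (via fail)
i=38 'b': node 9→10
i=39 'c': node 10→11  emit P2@[36:39],P3@[37:39]
i=40 'b': node 11→12 (via fail)
i=41 'a': node 12→5 (via fail)
i=42 'd': node 5→6
i=43 'c': node 6→7  emit P1@[41:43]
i=44 'b': node 7→12 (via fail)
i=45 'c': node 12→13  emit P3@[43:45]
i=46 'd': node 13→1 (via fail)
i=47 'b': node 1→0 (via fail)
i=48 'c': node 0→8
i=49 'c': node 8→9
i=50 'b': node 9→10
i=51 'c': node 10→11  emit P2@[48:51],P3@[49:51]
i=52 'd': node 11→1 (via fail)
i=53 'c': node 1→8 (via fail)
i=54 'b': node 8→12
i=55 'c': node 12→13  emit P3@[53:55]
i=56 'c': node 13→9 (via fail)
i=57 'c': node 9→9 (via fail)
i=58 'b': node 9→10
i=59 'c': node 10→11  emit P2@[56:59],P3@[57:59]
i=60 'c': node 11→9 (via fail)
i=61 'b': node 9→10
i=62 'c': node 10→11  emit P2@[59:62],P3@[60:62]
i=63 'a': node 11→5 (via fail)
i=64 'c': node 5→8 (via fail)
i=65 'a': node 8→5 (via fail)
i=66 'c': node 5→8 (via fail)
i=67 'c': node 8→9

Result: [[9,0],[10,3],[14,1],[17,2],[17,3],[22,1],[27,3],[35,2],[35,3],[39,2],[39,3],[43,1],[45,3],[51,2],[51,3],[55,3],[59,2],[59,3],[62,2],[62,3]]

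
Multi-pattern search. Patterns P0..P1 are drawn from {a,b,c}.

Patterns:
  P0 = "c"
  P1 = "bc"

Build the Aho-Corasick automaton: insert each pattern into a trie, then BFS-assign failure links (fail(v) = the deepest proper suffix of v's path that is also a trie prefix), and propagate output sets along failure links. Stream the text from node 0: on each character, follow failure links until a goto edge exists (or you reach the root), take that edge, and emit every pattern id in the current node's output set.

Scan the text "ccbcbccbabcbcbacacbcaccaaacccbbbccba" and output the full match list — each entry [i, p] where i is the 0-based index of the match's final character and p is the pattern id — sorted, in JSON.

Build automaton:
Trie nodes:
  0='ε' goto b→2 c→1
  1='c' goto ·  [P0 ends]
  2='b' goto c→3
  3='bc' goto ·  [P1 ends]

Failure links (BFS by depth):
  n1('c'): parent n0 fail=0; on 'c' 0 → fail=0;  out {0}∪∅={0}
  n2('b'): parent n0 fail=0; on 'b' 0 → fail=0;  out ∅∪∅=∅
  n3('bc'): parent n2 fail=0; on 'c' 0 → fail=1;  out {1}∪{0}={0,1}

Scan:
[0] read 'c'  n0⇒n1  emit P0@[0:0]
[1] read 'c'  n1⇒n1 (via fail)  emit P0@[1:1]
[2] read 'b'  n1⇒n2 (via fail)
[3] read 'c'  n2⇒n3  emit P0@[3:3],P1@[2:3]
[4] read 'b'  n3⇒n2 (via fail)
[5] read 'c'  n2⇒n3  emit P0@[5:5],P1@[4:5]
[6] read 'c'  n3⇒n1 (via fail)  emit P0@[6:6]
[7] read 'b'  n1⇒n2 (via fail)
[8] read 'a'  n2⇒n0 (via fail)
[9] read 'b'  n0⇒n2
[10] read 'c'  n2⇒n3  emit P0@[10:10],P1@[9:10]
[11] read 'b'  n3⇒n2 (via fail)
[12] read 'c'  n2⇒n3  emit P0@[12:12],P1@[11:12]
[13] read 'b'  n3⇒n2 (via fail)
[14] read 'a'  n2⇒n0 (via fail)
[15] read 'c'  n0⇒n1  emit P0@[15:15]
[16] read 'a'  n1⇒n0 (via fail)
[17] read 'c'  n0⇒n1  emit P0@[17:17]
[18] read 'b'  n1⇒n2 (via fail)
[19] read 'c'  n2⇒n3  emit P0@[19:19],P1@[18:19]
[20] read 'a'  n3⇒n0 (via fail)
[21] read 'c'  n0⇒n1  emit P0@[21:21]
[22] read 'c'  n1⇒n1 (via fail)  emit P0@[22:22]
[23] read 'a'  n1⇒n0 (via fail)
[24] read 'a'  n0⇒n0
[25] read 'a'  n0⇒n0
[26] read 'c'  n0⇒n1  emit P0@[26:26]
[27] read 'c'  n1⇒n1 (via fail)  emit P0@[27:27]
[28] read 'c'  n1⇒n1 (via fail)  emit P0@[28:28]
[29] read 'b'  n1⇒n2 (via fail)
[30] read 'b'  n2⇒n2 (via fail)
[31] read 'b'  n2⇒n2 (via fail)
[32] read 'c'  n2⇒n3  emit P0@[32:32],P1@[31:32]
[33] read 'c'  n3⇒n1 (via fail)  emit P0@[33:33]
[34] read 'b'  n1⇒n2 (via fail)
[35] read 'a'  n2⇒n0 (via fail)

All matches (sorted): [[0,0],[1,0],[3,0],[3,1],[5,0],[5,1],[6,0],[10,0],[10,1],[12,0],[12,1],[15,0],[17,0],[19,0],[19,1],[21,0],[22,0],[26,0],[27,0],[28,0],[32,0],[32,1],[33,0]]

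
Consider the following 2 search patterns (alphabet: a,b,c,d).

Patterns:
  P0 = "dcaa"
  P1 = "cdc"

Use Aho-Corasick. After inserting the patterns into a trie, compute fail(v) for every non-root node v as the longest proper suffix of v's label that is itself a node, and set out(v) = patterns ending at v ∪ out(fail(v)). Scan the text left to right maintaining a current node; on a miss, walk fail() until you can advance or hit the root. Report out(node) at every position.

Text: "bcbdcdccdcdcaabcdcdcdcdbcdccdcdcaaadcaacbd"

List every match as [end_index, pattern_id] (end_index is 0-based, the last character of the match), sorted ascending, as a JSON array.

Build:
Trie nodes:
  n0 'ε': c→5 d→1
  n1 'd': c→2
  n2 'dc': a→3
  n3 'dca': a→4
  n4 'dcaa': ·  ←P0
  n5 'c': d→6
  n6 'cd': c→7
  n7 'cdc': ·  ←P1

Failure links (BFS by depth):
  fail(1) 'd': from fail(0)=0 chase 'd': 0 ⇒ 0;  out=∅∪out(0)=∅
  fail(5) 'c': from fail(0)=0 chase 'c': 0 ⇒ 0;  out=∅∪out(0)=∅
  fail(2) 'dc': from fail(1)=0 chase 'c': 0 ⇒ 5;  out=∅∪out(5)=∅
  fail(6) 'cd': from fail(5)=0 chase 'd': 0 ⇒ 1;  out=∅∪out(1)=∅
  fail(3) 'dca': from fail(2)=5 chase 'a': 5→0 ⇒ 0;  out=∅∪out(0)=∅
  fail(7) 'cdc': from fail(6)=1 chase 'c': 1 ⇒ 2;  out={1}∪out(2)={1}
  fail(4) 'dcaa': from fail(3)=0 chase 'a': 0 ⇒ 0;  out={0}∪out(0)={0}

Text stream:
i=0 'b': node 0→0
i=1 'c': node 0→5
i=2 'b': node 5→0 (via fail)
i=3 'd': node 0→1
i=4 'c': node 1→2
i=5 'd': node 2→6 (via fail)
i=6 'c': node 6→7  → match P1@[4:6]
i=7 'c': node 7→5 (via fail)
i=8 'd': node 5→6
i=9 'c': node 6→7  → match P1@[7:9]
i=10 'd': node 7→6 (via fail)
i=11 'c': node 6→7  → match P1@[9:11]
i=12 'a': node 7→3 (via fail)
i=13 'a': node 3→4  → match P0@[10:13]
i=14 'b': node 4→0 (via fail)
i=15 'c': node 0→5
i=16 'd': node 5→6
i=17 'c': node 6→7  → match P1@[15:17]
i=18 'd': node 7→6 (via fail)
i=19 'c': node 6→7  → match P1@[17:19]
i=20 'd': node 7→6 (via fail)
i=21 'c': node 6→7  → match P1@[19:21]
i=22 'd': node 7→6 (via fail)
i=23 'b': node 6→0 (via fail)
i=24 'c': node 0→5
i=25 'd': node 5→6
i=26 'c': node 6→7  → match P1@[24:26]
i=27 'c': node 7→5 (via fail)
i=28 'd': node 5→6
i=29 'c': node 6→7  → match P1@[27:29]
i=30 'd': node 7→6 (via fail)
i=31 'c': node 6→7  → match P1@[29:31]
i=32 'a': node 7→3 (via fail)
i=33 'a': node 3→4  → match P0@[30:33]
i=34 'a': node 4→0 (via fail)
i=35 'd': node 0→1
i=36 'c': node 1→2
i=37 'a': node 2→3
i=38 'a': node 3→4  → match P0@[35:38]
i=39 'c': node 4→5 (via fail)
i=40 'b': node 5→0 (via fail)
i=41 'd': node 0→1

Matches: [[6,1],[9,1],[11,1],[13,0],[17,1],[19,1],[21,1],[26,1],[29,1],[31,1],[33,0],[38,0]]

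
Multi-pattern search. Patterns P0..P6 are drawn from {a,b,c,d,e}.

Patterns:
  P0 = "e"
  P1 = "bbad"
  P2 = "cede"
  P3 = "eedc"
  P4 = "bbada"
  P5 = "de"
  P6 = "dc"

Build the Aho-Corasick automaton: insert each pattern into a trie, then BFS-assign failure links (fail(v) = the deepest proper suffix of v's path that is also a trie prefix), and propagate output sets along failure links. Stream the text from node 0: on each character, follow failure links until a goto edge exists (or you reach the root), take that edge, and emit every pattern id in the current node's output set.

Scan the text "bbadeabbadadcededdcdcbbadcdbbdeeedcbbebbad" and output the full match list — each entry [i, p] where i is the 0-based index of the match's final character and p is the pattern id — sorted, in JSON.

Build automaton:
Trie (insert patterns):
  0='ε' goto b→2 c→6 d→14 e→1
  1='e' goto e→10  ←P0
  2='b' goto b→3
  3='bb' goto a→4
  4='bba' goto d→5
  5='bbad' goto a→13  ←P1
  6='c' goto e→7
  7='ce' goto d→8
  8='ced' goto e→9
  9='cede' goto ·  ←P2
  10='ee' goto d→11
  11='eed' goto c→12
  12='eedc' goto ·  ←P3
  13='bbada' goto ·  ←P4
  14='d' goto c→16 e→15
  15='de' goto ·  ←P5
  16='dc' goto ·  ←P6

Failure links (BFS by depth):
  n1('e'): parent n0 fail=0; on 'e' 0 → fail=0;  out {0}∪∅={0}
  n2('b'): parent n0 fail=0; on 'b' 0 → fail=0;  out ∅∪∅=∅
  n6('c'): parent n0 fail=0; on 'c' 0 → fail=0;  out ∅∪∅=∅
  n14('d'): parent n0 fail=0; on 'd' 0 → fail=0;  out ∅∪∅=∅
  n3('bb'): parent n2 fail=0; on 'b' 0 → fail=2;  out ∅∪∅=∅
  n7('ce'): parent n6 fail=0; on 'e' 0 → fail=1;  out ∅∪{0}={0}
  n10('ee'): parent n1 fail=0; on 'e' 0 → fail=1;  out ∅∪{0}={0}
  n15('de'): parent n14 fail=0; on 'e' 0 → fail=1;  out {5}∪{0}={0,5}
  n16('dc'): parent n14 fail=0; on 'c' 0 → fail=6;  out {6}∪∅={6}
  n4('bba'): parent n3 fail=2; on 'a' 2→0 → fail=0;  out ∅∪∅=∅
  n8('ced'): parent n7 fail=1; on 'd' 1→0 → fail=14;  out ∅∪∅=∅
  n11('eed'): parent n10 fail=1; on 'd' 1→0 → fail=14;  out ∅∪∅=∅
  n5('bbad'): parent n4 fail=0; on 'd' 0 → fail=14;  out {1}∪∅={1}
  n9('cede'): parent n8 fail=14; on 'e' 14 → fail=15;  out {2}∪{0,5}={0,2,5}
  n12('eedc'): parent n11 fail=14; on 'c' 14 → fail=16;  out {3}∪{6}={3,6}
  n13('bbada'): parent n5 fail=14; on 'a' 14→0 → fail=0;  out {4}∪∅={4}

Text stream:
i=0 'b': node 0→2
i=1 'b': node 2→3
i=2 'a': node 3→4
i=3 'd': node 4→5  → match P1@[0:3]
i=4 'e': node 5→15 ·f  → match P0@[4:4],P5@[3:4]
i=5 'a': node 15→0 ·f
i=6 'b': node 0→2
i=7 'b': node 2→3
i=8 'a': node 3→4
i=9 'd': node 4→5  → match P1@[6:9]
i=10 'a': node 5→13  → match P4@[6:10]
i=11 'd': node 13→14 ·f
i=12 'c': node 14→16  → match P6@[11:12]
i=13 'e': node 16→7 ·f  → match P0@[13:13]
i=14 'd': node 7→8
i=15 'e': node 8→9  → match P0@[15:15],P2@[12:15],P5@[14:15]
i=16 'd': node 9→14 ·f
i=17 'd': node 14→14 ·f
i=18 'c': node 14→16  → match P6@[17:18]
i=19 'd': node 16→14 ·f
i=20 'c': node 14→16  → match P6@[19:20]
i=21 'b': node 16→2 ·f
i=22 'b': node 2→3
i=23 'a': node 3→4
i=24 'd': node 4→5  → match P1@[21:24]
i=25 'c': node 5→16 ·f  → match P6@[24:25]
i=26 'd': node 16→14 ·f
i=27 'b': node 14→2 ·f
i=28 'b': node 2→3
i=29 'd': node 3→14 ·f
i=30 'e': node 14→15  → match P0@[30:30],P5@[29:30]
i=31 'e': node 15→10 ·f  → match P0@[31:31]
i=32 'e': node 10→10 ·f  → match P0@[32:32]
i=33 'd': node 10→11
i=34 'c': node 11→12  → match P3@[31:34],P6@[33:34]
i=35 'b': node 12→2 ·f
i=36 'b': node 2→3
i=37 'e': node 3→1 ·f  → match P0@[37:37]
i=38 'b': node 1→2 ·f
i=39 'b': node 2→3
i=40 'a': node 3→4
i=41 'd': node 4→5  → match P1@[38:41]

Result: [[3,1],[4,0],[4,5],[9,1],[10,4],[12,6],[13,0],[15,0],[15,2],[15,5],[18,6],[20,6],[24,1],[25,6],[30,0],[30,5],[31,0],[32,0],[34,3],[34,6],[37,0],[41,1]]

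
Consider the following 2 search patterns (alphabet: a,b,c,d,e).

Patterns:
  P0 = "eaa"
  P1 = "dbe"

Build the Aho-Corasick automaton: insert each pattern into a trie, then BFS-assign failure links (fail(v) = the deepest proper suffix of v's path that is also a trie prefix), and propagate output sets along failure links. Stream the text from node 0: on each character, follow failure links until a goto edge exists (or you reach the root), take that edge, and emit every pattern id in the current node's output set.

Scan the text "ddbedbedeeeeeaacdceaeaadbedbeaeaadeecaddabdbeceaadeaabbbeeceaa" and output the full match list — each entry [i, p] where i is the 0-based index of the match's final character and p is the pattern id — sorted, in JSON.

Build:
Trie nodes:
  0='ε' goto d→4 e→1
  1='e' goto a→2
  2='ea' goto a→3
  3='eaa' goto ·  ←P0
  4='d' goto b→5
  5='db' goto e→6
  6='dbe' goto ·  ←P1

Failure links (BFS by depth):
  fail(1) 'e': from fail(0)=0 chase 'e': 0 ⇒ 0;  out=∅∪out(0)=∅
  fail(4) 'd': from fail(0)=0 chase 'd': 0 ⇒ 0;  out=∅∪out(0)=∅
  fail(2) 'ea': from fail(1)=0 chase 'a': 0 ⇒ 0;  out=∅∪out(0)=∅
  fail(5) 'db': from fail(4)=0 chase 'b': 0 ⇒ 0;  out=∅∪out(0)=∅
  fail(3) 'eaa': from fail(2)=0 chase 'a': 0 ⇒ 0;  out={0}∪out(0)={0}
  fail(6) 'dbe': from fail(5)=0 chase 'e': 0 ⇒ 1;  out={1}∪out(1)={1}

Run:
[0] read 'd'  n0⇒n4
[1] read 'd'  n4⇒n4 (fail-walked)
[2] read 'b'  n4⇒n5
[3] read 'e'  n5⇒n6  → match P1@[1:3]
[4] read 'd'  n6⇒n4 (fail-walked)
[5] read 'b'  n4⇒n5
[6] read 'e'  n5⇒n6  → match P1@[4:6]
[7] read 'd'  n6⇒n4 (fail-walked)
[8] read 'e'  n4⇒n1 (fail-walked)
[9] read 'e'  n1⇒n1 (fail-walked)
[10] read 'e'  n1⇒n1 (fail-walked)
[11] read 'e'  n1⇒n1 (fail-walked)
[12] read 'e'  n1⇒n1 (fail-walked)
[13] read 'a'  n1⇒n2
[14] read 'a'  n2⇒n3  → match P0@[12:14]
[15] read 'c'  n3⇒n0 (fail-walked)
[16] read 'd'  n0⇒n4
[17] read 'c'  n4⇒n0 (fail-walked)
[18] read 'e'  n0⇒n1
[19] read 'a'  n1⇒n2
[20] read 'e'  n2⇒n1 (fail-walked)
[21] read 'a'  n1⇒n2
[22] read 'a'  n2⇒n3  → match P0@[20:22]
[23] read 'd'  n3⇒n4 (fail-walked)
[24] read 'b'  n4⇒n5
[25] read 'e'  n5⇒n6  → match P1@[23:25]
[26] read 'd'  n6⇒n4 (fail-walked)
[27] read 'b'  n4⇒n5
[28] read 'e'  n5⇒n6  → match P1@[26:28]
[29] read 'a'  n6⇒n2 (fail-walked)
[30] read 'e'  n2⇒n1 (fail-walked)
[31] read 'a'  n1⇒n2
[32] read 'a'  n2⇒n3  → match P0@[30:32]
[33] read 'd'  n3⇒n4 (fail-walked)
[34] read 'e'  n4⇒n1 (fail-walked)
[35] read 'e'  n1⇒n1 (fail-walked)
[36] read 'c'  n1⇒n0 (fail-walked)
[37] read 'a'  n0⇒n0
[38] read 'd'  n0⇒n4
[39] read 'd'  n4⇒n4 (fail-walked)
[40] read 'a'  n4⇒n0 (fail-walked)
[41] read 'b'  n0⇒n0
[42] read 'd'  n0⇒n4
[43] read 'b'  n4⇒n5
[44] read 'e'  n5⇒n6  → match P1@[42:44]
[45] read 'c'  n6⇒n0 (fail-walked)
[46] read 'e'  n0⇒n1
[47] read 'a'  n1⇒n2
[48] read 'a'  n2⇒n3  → match P0@[46:48]
[49] read 'd'  n3⇒n4 (fail-walked)
[50] read 'e'  n4⇒n1 (fail-walked)
[51] read 'a'  n1⇒n2
[52] read 'a'  n2⇒n3  → match P0@[50:52]
[53] read 'b'  n3⇒n0 (fail-walked)
[54] read 'b'  n0⇒n0
[55] read 'b'  n0⇒n0
[56] read 'e'  n0⇒n1
[57] read 'e'  n1⇒n1 (fail-walked)
[58] read 'c'  n1⇒n0 (fail-walked)
[59] read 'e'  n0⇒n1
[60] read 'a'  n1⇒n2
[61] read 'a'  n2⇒n3  → match P0@[59:61]

Result: [[3,1],[6,1],[14,0],[22,0],[25,1],[28,1],[32,0],[44,1],[48,0],[52,0],[61,0]]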